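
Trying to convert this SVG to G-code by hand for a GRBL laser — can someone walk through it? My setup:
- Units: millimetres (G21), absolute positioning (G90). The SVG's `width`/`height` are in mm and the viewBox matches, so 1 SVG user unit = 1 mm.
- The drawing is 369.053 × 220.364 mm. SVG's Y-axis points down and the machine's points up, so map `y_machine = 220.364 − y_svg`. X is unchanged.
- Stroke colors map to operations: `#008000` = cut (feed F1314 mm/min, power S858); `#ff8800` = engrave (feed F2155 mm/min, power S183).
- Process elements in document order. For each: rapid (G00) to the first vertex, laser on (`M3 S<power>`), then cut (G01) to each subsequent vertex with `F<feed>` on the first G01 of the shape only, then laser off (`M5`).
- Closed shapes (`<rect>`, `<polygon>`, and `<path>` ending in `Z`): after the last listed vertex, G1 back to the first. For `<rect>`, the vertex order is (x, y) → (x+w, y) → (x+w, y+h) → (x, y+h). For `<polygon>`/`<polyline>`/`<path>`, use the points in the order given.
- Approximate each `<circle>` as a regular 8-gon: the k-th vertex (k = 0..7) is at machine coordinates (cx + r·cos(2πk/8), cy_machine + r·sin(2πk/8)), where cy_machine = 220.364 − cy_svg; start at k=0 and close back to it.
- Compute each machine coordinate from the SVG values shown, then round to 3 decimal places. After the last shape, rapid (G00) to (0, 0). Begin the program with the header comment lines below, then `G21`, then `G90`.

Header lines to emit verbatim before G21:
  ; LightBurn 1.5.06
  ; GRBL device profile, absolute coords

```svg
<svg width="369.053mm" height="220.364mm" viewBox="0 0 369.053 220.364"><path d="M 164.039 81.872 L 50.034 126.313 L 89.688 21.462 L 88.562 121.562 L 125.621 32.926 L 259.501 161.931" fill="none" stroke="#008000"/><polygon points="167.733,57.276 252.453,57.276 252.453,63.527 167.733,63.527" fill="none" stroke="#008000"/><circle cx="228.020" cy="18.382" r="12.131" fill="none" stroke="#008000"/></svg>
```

1 u = 1 mm; y_m = 220.364 − y.

[1] `<path>` open polyline, #008000→cut S858 F1314: (164.039,138.492) → (50.034,94.051) → (89.688,198.902) → (88.562,98.802) → (125.621,187.438) → (259.501,58.433)

[2] `<polygon>` rectangle, #008000→cut S858 F1314: (167.733,163.088) → (252.453,163.088) → (252.453,156.837) → (167.733,156.837) → (167.733,163.088) (closed)

[3] `<circle>` circle, #008000→cut S858 F1314: (240.151,201.982) → (236.598,210.560) → (228.020,214.113) → (219.442,210.560) → (215.889,201.982) → (219.442,193.404) → (228.020,189.851) → (236.598,193.404) → (240.151,201.982) (closed)

; LightBurn 1.5.06
; GRBL device profile, absolute coords
G21
G90
G00 X164.039 Y138.492
M3 S858
G01 X50.034 Y94.051 F1314
G01 X89.688 Y198.902
G01 X88.562 Y98.802
G01 X125.621 Y187.438
G01 X259.501 Y58.433
M5
G00 X167.733 Y163.088
M3 S858
G01 X252.453 Y163.088 F1314
G01 X252.453 Y156.837
G01 X167.733 Y156.837
G01 X167.733 Y163.088
M5
G00 X240.151 Y201.982
M3 S858
G01 X236.598 Y210.560 F1314
G01 X228.020 Y214.113
G01 X219.442 Y210.560
G01 X215.889 Y201.982
G01 X219.442 Y193.404
G01 X228.020 Y189.851
G01 X236.598 Y193.404
G01 X240.151 Y201.982
M5
G00 X0.000 Y0.000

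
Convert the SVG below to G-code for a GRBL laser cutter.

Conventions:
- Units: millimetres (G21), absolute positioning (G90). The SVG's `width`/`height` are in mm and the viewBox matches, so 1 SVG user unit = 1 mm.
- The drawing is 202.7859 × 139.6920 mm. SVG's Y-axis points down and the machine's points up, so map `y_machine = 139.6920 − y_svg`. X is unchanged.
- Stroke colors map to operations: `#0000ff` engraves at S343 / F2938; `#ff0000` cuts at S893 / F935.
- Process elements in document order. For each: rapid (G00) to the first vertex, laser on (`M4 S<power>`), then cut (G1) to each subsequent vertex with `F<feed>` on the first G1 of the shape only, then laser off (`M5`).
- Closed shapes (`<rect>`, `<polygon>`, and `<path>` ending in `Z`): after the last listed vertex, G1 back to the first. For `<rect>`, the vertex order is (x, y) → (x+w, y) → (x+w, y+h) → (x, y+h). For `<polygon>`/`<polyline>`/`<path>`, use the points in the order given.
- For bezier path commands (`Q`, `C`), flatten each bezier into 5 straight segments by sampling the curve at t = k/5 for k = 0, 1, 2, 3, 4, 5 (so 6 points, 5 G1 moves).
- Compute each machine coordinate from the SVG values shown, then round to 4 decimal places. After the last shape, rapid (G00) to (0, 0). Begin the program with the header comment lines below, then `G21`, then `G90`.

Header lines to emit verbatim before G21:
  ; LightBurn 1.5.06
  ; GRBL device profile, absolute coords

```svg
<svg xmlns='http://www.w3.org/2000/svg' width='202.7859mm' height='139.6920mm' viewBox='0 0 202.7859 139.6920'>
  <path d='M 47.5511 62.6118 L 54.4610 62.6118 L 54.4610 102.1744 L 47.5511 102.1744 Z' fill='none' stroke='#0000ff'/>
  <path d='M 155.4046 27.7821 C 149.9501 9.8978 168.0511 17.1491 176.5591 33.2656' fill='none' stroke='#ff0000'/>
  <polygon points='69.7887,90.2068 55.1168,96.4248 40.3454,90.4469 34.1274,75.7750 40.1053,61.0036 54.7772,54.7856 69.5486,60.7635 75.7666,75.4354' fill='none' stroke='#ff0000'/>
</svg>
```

Since the viewBox matches the mm dimensions, user units are millimetres directly. The only transform is the Y-flip y_m = 139.6920 − y_svg.

Shape 1 is a rectangle drawn with `<path>`. Its stroke #0000ff means engrave at S343, F2938. After flipping Y the toolpath is (47.5511,77.0802) → (54.4610,77.0802) → (54.4610,37.5176) → (47.5511,37.5176) → (47.5511,77.0802), returning to the start.

Shape 2 is a cubic bezier drawn with `<path>`. Its stroke #ff0000 means cut at S893, F935. After flipping Y the toolpath is (155.4046,111.9099) → (154.6934,119.7544) → (158.0443,122.3473) → (163.8664,120.4696) → (170.5683,114.9023) → (176.5591,106.4264).

Shape 3 is a regular polygon drawn with `<polygon>`. Its stroke #ff0000 means cut at S893, F935. After flipping Y the toolpath is (69.7887,49.4852) → (55.1168,43.2672) → (40.3454,49.2451) → (34.1274,63.9170) → (40.1053,78.6884) → (54.7772,84.9064) → (69.5486,78.9285) → (75.7666,64.2566) → (69.7887,49.4852), returning to the start.

; LightBurn 1.5.06
; GRBL device profile, absolute coords
G21
G90
G00 X47.5511 Y77.0802
M4 S343
G1 X54.4610 Y77.0802 F2938
G1 X54.4610 Y37.5176
G1 X47.5511 Y37.5176
G1 X47.5511 Y77.0802
M5
G00 X155.4046 Y111.9099
M4 S893
G1 X154.6934 Y119.7544 F935
G1 X158.0443 Y122.3473
G1 X163.8664 Y120.4696
G1 X170.5683 Y114.9023
G1 X176.5591 Y106.4264
M5
G00 X69.7887 Y49.4852
M4 S893
G1 X55.1168 Y43.2672 F935
G1 X40.3454 Y49.2451
G1 X34.1274 Y63.9170
G1 X40.1053 Y78.6884
G1 X54.7772 Y84.9064
G1 X69.5486 Y78.9285
G1 X75.7666 Y64.2566
G1 X69.7887 Y49.4852
M5
G00 X0.0000 Y0.0000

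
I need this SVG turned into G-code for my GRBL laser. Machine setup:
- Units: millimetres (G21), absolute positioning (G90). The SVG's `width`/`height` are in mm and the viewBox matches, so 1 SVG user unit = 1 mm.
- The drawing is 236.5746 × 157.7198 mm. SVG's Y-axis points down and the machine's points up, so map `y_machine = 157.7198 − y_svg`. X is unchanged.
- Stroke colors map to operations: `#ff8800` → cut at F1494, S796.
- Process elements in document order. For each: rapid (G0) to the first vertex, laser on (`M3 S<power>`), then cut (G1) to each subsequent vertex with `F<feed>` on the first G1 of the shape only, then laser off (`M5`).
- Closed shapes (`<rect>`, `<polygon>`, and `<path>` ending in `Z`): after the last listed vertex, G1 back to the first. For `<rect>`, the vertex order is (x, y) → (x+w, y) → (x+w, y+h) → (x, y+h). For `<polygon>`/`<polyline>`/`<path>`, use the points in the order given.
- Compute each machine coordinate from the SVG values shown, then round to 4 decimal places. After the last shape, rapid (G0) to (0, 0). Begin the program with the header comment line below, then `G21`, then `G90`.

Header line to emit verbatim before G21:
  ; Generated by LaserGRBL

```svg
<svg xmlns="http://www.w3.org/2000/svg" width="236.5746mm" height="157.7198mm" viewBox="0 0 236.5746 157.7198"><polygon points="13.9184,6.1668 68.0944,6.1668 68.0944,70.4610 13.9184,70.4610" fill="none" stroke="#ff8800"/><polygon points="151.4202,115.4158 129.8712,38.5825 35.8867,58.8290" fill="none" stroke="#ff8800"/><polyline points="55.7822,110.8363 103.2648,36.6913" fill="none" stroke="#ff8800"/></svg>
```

1 u = 1 mm; y_m = 157.7198 − y.

[1] `<polygon>` rectangle, #ff8800→cut S796 F1494: (13.9184,151.5530) → (68.0944,151.5530) → (68.0944,87.2588) → (13.9184,87.2588) → (13.9184,151.5530) (closed)

[2] `<polygon>` closed polygon, #ff8800→cut S796 F1494: (151.4202,42.3040) → (129.8712,119.1373) → (35.8867,98.8908) → (151.4202,42.3040) (closed)

[3] `<polyline>` line segment, #ff8800→cut S796 F1494: (55.7822,46.8835) → (103.2648,121.0285)

; Generated by LaserGRBL
G21
G90
G0 X13.9184 Y151.5530
M3 S796
G1 X68.0944 Y151.5530 F1494
G1 X68.0944 Y87.2588
G1 X13.9184 Y87.2588
G1 X13.9184 Y151.5530
M5
G0 X151.4202 Y42.3040
M3 S796
G1 X129.8712 Y119.1373 F1494
G1 X35.8867 Y98.8908
G1 X151.4202 Y42.3040
M5
G0 X55.7822 Y46.8835
M3 S796
G1 X103.2648 Y121.0285 F1494
M5
G0 X0.0000 Y0.0000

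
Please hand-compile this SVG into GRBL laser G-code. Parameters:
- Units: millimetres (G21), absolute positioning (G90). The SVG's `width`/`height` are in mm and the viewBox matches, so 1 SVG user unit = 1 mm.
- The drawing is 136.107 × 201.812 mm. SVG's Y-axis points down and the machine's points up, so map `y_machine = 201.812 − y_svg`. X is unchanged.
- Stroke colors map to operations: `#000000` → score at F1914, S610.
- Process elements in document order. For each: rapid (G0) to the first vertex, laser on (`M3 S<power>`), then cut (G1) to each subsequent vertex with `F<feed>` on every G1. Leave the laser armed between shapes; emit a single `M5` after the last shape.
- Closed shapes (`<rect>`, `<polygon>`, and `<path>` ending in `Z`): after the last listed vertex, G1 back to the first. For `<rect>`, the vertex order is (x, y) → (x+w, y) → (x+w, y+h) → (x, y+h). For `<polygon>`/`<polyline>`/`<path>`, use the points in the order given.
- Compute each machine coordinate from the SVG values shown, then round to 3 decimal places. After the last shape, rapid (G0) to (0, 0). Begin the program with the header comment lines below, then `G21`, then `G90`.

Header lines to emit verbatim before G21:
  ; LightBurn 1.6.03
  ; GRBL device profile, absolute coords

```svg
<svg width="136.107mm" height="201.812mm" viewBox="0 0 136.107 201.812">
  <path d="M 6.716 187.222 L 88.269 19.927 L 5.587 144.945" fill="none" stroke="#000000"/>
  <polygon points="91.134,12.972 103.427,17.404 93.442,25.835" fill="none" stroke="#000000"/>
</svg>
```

Since the viewBox matches the mm dimensions, user units are millimetres directly. The only transform is the Y-flip y_m = 201.812 − y_svg.

Shape 1 is a open polyline drawn with `<path>`. Its stroke #000000 means score at S610, F1914. After flipping Y the toolpath is (6.716,14.590) → (88.269,181.885) → (5.587,56.867).

Shape 2 is a regular polygon drawn with `<polygon>`. Its stroke #000000 means score at S610, F1914. After flipping Y the toolpath is (91.134,188.840) → (103.427,184.408) → (93.442,175.977) → (91.134,188.840), returning to the start.

; LightBurn 1.6.03
; GRBL device profile, absolute coords
G21
G90
G0 X6.716 Y14.590
M3 S610
G1 X88.269 Y181.885 F1914
G1 X5.587 Y56.867 F1914
G0 X91.134 Y188.840
M3 S610
G1 X103.427 Y184.408 F1914
G1 X93.442 Y175.977 F1914
G1 X91.134 Y188.840 F1914
M5
G0 X0.000 Y0.000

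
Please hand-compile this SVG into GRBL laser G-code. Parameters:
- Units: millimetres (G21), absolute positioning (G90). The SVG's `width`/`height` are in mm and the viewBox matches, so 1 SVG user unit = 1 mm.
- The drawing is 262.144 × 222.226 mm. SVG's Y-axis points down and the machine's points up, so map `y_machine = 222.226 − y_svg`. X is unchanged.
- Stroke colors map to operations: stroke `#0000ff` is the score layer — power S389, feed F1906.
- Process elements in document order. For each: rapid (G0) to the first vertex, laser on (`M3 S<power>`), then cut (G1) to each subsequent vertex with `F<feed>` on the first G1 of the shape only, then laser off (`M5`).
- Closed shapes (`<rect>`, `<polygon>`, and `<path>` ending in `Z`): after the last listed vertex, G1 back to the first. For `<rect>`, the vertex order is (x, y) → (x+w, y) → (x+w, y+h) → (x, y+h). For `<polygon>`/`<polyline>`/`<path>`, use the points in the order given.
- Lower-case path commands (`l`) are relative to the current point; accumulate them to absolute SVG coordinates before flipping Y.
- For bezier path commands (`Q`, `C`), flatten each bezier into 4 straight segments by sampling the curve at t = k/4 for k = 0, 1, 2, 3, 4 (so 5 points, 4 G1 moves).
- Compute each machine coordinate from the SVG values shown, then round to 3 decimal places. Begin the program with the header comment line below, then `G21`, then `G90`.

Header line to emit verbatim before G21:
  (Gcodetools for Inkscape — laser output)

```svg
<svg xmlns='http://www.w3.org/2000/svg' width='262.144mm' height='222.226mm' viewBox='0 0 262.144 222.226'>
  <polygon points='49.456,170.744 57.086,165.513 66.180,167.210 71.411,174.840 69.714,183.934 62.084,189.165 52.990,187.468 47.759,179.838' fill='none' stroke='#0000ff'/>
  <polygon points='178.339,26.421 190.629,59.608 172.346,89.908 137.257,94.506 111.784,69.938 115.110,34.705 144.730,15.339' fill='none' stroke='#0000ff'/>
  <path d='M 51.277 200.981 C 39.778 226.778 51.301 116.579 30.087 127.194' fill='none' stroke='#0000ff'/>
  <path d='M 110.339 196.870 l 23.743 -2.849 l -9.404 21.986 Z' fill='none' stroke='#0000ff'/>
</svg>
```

viewBox `0 0 262.144 222.226` with mm width/height → 1 unit = 1 mm. Flip: y_m = 222.226 − y_svg.

**Shape 1** — `<polygon>` regular polygon, stroke `#0000ff` → score (S389, F1906). Machine vertices: (49.456,51.482) → (57.086,56.713) → (66.180,55.016) → (71.411,47.386) → (69.714,38.292) → (62.084,33.061) → (52.990,34.758) → (47.759,42.388) → (49.456,51.482). Closed: final G1 returns to the first vertex.

**Shape 2** — `<polygon>` regular polygon, stroke `#0000ff` → score (S389, F1906). Machine vertices: (178.339,195.805) → (190.629,162.618) → (172.346,132.318) → (137.257,127.720) → (111.784,152.288) → (115.110,187.521) → (144.730,206.887) → (178.339,195.805). Closed: final G1 returns to the first vertex.

**Shape 3** — `<path>` cubic bezier, stroke `#0000ff` → score (S389, F1906). Control points (SVG): P0=(51.277,200.981), P1=(39.778,226.778), P2=(51.301,116.579), P3=(30.087,127.194); sampled at t=k/4. Machine vertices: (51.277,21.245) → (46.098,23.384) → (44.325,52.445) → (40.731,84.353) → (30.087,95.032). Open path.

**Shape 4** — `<path>` regular polygon, stroke `#0000ff` → score (S389, F1906). Machine vertices: (110.339,25.356) → (134.082,28.205) → (124.678,6.219) → (110.339,25.356). Closed: final G1 returns to the first vertex.

(Gcodetools for Inkscape — laser output)
G21
G90
G0 X49.456 Y51.482
M3 S389
G1 X57.086 Y56.713 F1906
G1 X66.180 Y55.016
G1 X71.411 Y47.386
G1 X69.714 Y38.292
G1 X62.084 Y33.061
G1 X52.990 Y34.758
G1 X47.759 Y42.388
G1 X49.456 Y51.482
M5
G0 X178.339 Y195.805
M3 S389
G1 X190.629 Y162.618 F1906
G1 X172.346 Y132.318
G1 X137.257 Y127.720
G1 X111.784 Y152.288
G1 X115.110 Y187.521
G1 X144.730 Y206.887
G1 X178.339 Y195.805
M5
G0 X51.277 Y21.245
M3 S389
G1 X46.098 Y23.384 F1906
G1 X44.325 Y52.445
G1 X40.731 Y84.353
G1 X30.087 Y95.032
M5
G0 X110.339 Y25.356
M3 S389
G1 X134.082 Y28.205 F1906
G1 X124.678 Y6.219
G1 X110.339 Y25.356
M5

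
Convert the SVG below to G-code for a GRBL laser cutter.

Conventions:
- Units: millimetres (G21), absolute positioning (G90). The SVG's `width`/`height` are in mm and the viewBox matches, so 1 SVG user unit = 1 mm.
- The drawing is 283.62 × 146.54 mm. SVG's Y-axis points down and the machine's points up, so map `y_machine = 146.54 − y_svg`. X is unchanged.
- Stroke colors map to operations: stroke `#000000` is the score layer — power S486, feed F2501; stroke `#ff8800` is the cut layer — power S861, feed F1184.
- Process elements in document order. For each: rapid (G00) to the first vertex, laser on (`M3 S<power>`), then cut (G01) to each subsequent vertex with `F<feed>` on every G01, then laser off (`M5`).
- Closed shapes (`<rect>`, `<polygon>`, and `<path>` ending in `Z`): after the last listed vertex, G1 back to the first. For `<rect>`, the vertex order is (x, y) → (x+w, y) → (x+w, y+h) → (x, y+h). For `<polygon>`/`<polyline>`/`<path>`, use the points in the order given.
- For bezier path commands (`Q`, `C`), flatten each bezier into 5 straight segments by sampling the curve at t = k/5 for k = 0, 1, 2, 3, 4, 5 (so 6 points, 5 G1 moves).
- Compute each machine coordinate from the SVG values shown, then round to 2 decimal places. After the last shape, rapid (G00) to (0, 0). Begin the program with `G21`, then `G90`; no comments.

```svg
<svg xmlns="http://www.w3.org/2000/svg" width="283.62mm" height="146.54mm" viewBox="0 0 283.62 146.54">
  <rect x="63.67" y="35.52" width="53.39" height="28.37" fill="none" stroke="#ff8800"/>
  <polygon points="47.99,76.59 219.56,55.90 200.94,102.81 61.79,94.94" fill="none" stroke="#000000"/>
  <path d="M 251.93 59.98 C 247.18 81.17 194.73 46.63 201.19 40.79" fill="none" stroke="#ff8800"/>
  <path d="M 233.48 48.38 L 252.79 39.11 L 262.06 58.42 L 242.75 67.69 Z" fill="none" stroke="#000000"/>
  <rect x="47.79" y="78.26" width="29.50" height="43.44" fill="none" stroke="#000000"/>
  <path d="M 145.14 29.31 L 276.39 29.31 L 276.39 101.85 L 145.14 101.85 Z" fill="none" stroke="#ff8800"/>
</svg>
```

Since the viewBox matches the mm dimensions, user units are millimetres directly. The only transform is the Y-flip y_m = 146.54 − y_svg.

Shape 1 is a rectangle drawn with `<rect>`. Its stroke #ff8800 means cut at S861, F1184. After flipping Y the toolpath is (63.67,111.02) → (117.06,111.02) → (117.06,82.65) → (63.67,82.65) → (63.67,111.02), returning to the start.

Shape 2 is a closed polygon drawn with `<polygon>`. Its stroke #000000 means score at S486, F2501. After flipping Y the toolpath is (47.99,69.95) → (219.56,90.64) → (200.94,43.73) → (61.79,51.60) → (47.99,69.95), returning to the start.

Shape 3 is a cubic bezier drawn with `<path>`. Its stroke #ff8800 means cut at S861, F1184. After flipping Y the toolpath is (251.93,86.56) → (244.21,79.86) → (230.16,82.48) → (214.89,90.37) → (203.53,99.48) → (201.19,105.75).

Shape 4 is a regular polygon drawn with `<path>`. Its stroke #000000 means score at S486, F2501. After flipping Y the toolpath is (233.48,98.16) → (252.79,107.43) → (262.06,88.12) → (242.75,78.85) → (233.48,98.16), returning to the start.

Shape 5 is a rectangle drawn with `<rect>`. Its stroke #000000 means score at S486, F2501. After flipping Y the toolpath is (47.79,68.28) → (77.29,68.28) → (77.29,24.84) → (47.79,24.84) → (47.79,68.28), returning to the start.

Shape 6 is a rectangle drawn with `<path>`. Its stroke #ff8800 means cut at S861, F1184. After flipping Y the toolpath is (145.14,117.23) → (276.39,117.23) → (276.39,44.69) → (145.14,44.69) → (145.14,117.23), returning to the start.

G21
G90
G00 X63.67 Y111.02
M3 S861
G01 X117.06 Y111.02 F1184
G01 X117.06 Y82.65 F1184
G01 X63.67 Y82.65 F1184
G01 X63.67 Y111.02 F1184
M5
G00 X47.99 Y69.95
M3 S486
G01 X219.56 Y90.64 F2501
G01 X200.94 Y43.73 F2501
G01 X61.79 Y51.60 F2501
G01 X47.99 Y69.95 F2501
M5
G00 X251.93 Y86.56
M3 S861
G01 X244.21 Y79.86 F1184
G01 X230.16 Y82.48 F1184
G01 X214.89 Y90.37 F1184
G01 X203.53 Y99.48 F1184
G01 X201.19 Y105.75 F1184
M5
G00 X233.48 Y98.16
M3 S486
G01 X252.79 Y107.43 F2501
G01 X262.06 Y88.12 F2501
G01 X242.75 Y78.85 F2501
G01 X233.48 Y98.16 F2501
M5
G00 X47.79 Y68.28
M3 S486
G01 X77.29 Y68.28 F2501
G01 X77.29 Y24.84 F2501
G01 X47.79 Y24.84 F2501
G01 X47.79 Y68.28 F2501
M5
G00 X145.14 Y117.23
M3 S861
G01 X276.39 Y117.23 F1184
G01 X276.39 Y44.69 F1184
G01 X145.14 Y44.69 F1184
G01 X145.14 Y117.23 F1184
M5
G00 X0.00 Y0.00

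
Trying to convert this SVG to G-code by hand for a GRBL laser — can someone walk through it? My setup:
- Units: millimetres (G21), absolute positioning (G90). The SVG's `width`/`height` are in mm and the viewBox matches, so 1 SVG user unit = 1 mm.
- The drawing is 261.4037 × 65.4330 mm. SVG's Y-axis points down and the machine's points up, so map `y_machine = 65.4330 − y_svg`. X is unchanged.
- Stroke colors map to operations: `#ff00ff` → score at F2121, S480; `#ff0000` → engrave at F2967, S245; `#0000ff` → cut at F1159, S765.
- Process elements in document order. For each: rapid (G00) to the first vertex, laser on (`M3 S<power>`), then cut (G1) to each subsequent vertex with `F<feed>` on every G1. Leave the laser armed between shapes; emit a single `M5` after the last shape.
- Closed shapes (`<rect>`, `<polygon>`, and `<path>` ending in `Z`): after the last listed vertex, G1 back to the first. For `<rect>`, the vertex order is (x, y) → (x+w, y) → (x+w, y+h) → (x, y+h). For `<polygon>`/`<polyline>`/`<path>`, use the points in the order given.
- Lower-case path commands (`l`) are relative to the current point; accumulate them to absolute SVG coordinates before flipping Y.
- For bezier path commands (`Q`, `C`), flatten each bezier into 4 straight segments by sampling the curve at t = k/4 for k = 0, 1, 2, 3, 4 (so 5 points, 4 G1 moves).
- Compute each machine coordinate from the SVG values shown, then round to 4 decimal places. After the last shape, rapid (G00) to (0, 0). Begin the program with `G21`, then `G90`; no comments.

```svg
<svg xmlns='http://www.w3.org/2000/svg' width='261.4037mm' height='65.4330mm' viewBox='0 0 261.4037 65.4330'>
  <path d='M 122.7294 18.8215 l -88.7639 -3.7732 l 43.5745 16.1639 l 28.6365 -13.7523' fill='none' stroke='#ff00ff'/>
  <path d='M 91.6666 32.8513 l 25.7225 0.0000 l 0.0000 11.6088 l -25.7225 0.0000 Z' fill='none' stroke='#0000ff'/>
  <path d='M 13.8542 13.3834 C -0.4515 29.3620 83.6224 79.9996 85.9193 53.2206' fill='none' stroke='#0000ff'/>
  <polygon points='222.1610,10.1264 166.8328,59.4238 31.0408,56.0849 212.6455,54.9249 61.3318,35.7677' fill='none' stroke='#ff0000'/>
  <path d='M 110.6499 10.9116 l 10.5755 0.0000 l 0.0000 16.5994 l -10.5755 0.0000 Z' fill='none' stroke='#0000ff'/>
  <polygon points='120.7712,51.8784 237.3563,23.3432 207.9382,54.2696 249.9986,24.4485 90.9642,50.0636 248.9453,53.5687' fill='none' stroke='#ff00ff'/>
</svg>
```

G21
G90
G00 X122.7294 Y46.6115
M3 S480
G1 X33.9655 Y50.3847 F2121
G1 X77.5400 Y34.2208 F2121
G1 X106.1765 Y47.9731 F2121
G00 X91.6666 Y32.5817
M3 S765
G1 X117.3891 Y32.5817 F1159
G1 X117.3891 Y20.9729 F1159
G1 X91.6666 Y20.9729 F1159
G1 X91.6666 Y32.5817 F1159
G00 X13.8542 Y52.0496
M3 S765
G1 X18.7562 Y35.3183 F1159
G1 X43.6608 Y16.0969 F1159
G1 X71.6784 Y4.8926 F1159
G1 X85.9193 Y12.2124 F1159
G00 X222.1610 Y55.3066
M3 S245
G1 X166.8328 Y6.0092 F2967
G1 X31.0408 Y9.3481 F2967
G1 X212.6455 Y10.5081 F2967
G1 X61.3318 Y29.6653 F2967
G1 X222.1610 Y55.3066 F2967
G00 X110.6499 Y54.5214
M3 S765
G1 X121.2254 Y54.5214 F1159
G1 X121.2254 Y37.9220 F1159
G1 X110.6499 Y37.9220 F1159
G1 X110.6499 Y54.5214 F1159
G00 X120.7712 Y13.5546
M3 S480
G1 X237.3563 Y42.0898 F2121
G1 X207.9382 Y11.1634 F2121
G1 X249.9986 Y40.9845 F2121
G1 X90.9642 Y15.3694 F2121
G1 X248.9453 Y11.8643 F2121
G1 X120.7712 Y13.5546 F2121
M5
G00 X0.0000 Y0.0000

Since the viewBox matches the mm dimensions, user units are millimetres directly. The only transform is the Y-flip y_m = 65.4330 − y_svg.

Shape 1 is a open polyline drawn with `<path>`. Its stroke #ff00ff means score at S480, F2121. After flipping Y the toolpath is (122.7294,46.6115) → (33.9655,50.3847) → (77.5400,34.2208) → (106.1765,47.9731).

Shape 2 is a rectangle drawn with `<path>`. Its stroke #0000ff means cut at S765, F1159. After flipping Y the toolpath is (91.6666,32.5817) → (117.3891,32.5817) → (117.3891,20.9729) → (91.6666,20.9729) → (91.6666,32.5817), returning to the start.

Shape 3 is a cubic bezier drawn with `<path>`. Its stroke #0000ff means cut at S765, F1159. After flipping Y the toolpath is (13.8542,52.0496) → (18.7562,35.3183) → (43.6608,16.0969) → (71.6784,4.8926) → (85.9193,12.2124).

Shape 4 is a closed polygon drawn with `<polygon>`. Its stroke #ff0000 means engrave at S245, F2967. After flipping Y the toolpath is (222.1610,55.3066) → (166.8328,6.0092) → (31.0408,9.3481) → (212.6455,10.5081) → (61.3318,29.6653) → (222.1610,55.3066), returning to the start.

Shape 5 is a rectangle drawn with `<path>`. Its stroke #0000ff means cut at S765, F1159. After flipping Y the toolpath is (110.6499,54.5214) → (121.2254,54.5214) → (121.2254,37.9220) → (110.6499,37.9220) → (110.6499,54.5214), returning to the start.

Shape 6 is a closed polygon drawn with `<polygon>`. Its stroke #ff00ff means score at S480, F2121. After flipping Y the toolpath is (120.7712,13.5546) → (237.3563,42.0898) → (207.9382,11.1634) → (249.9986,40.9845) → (90.9642,15.3694) → (248.9453,11.8643) → (120.7712,13.5546), returning to the start.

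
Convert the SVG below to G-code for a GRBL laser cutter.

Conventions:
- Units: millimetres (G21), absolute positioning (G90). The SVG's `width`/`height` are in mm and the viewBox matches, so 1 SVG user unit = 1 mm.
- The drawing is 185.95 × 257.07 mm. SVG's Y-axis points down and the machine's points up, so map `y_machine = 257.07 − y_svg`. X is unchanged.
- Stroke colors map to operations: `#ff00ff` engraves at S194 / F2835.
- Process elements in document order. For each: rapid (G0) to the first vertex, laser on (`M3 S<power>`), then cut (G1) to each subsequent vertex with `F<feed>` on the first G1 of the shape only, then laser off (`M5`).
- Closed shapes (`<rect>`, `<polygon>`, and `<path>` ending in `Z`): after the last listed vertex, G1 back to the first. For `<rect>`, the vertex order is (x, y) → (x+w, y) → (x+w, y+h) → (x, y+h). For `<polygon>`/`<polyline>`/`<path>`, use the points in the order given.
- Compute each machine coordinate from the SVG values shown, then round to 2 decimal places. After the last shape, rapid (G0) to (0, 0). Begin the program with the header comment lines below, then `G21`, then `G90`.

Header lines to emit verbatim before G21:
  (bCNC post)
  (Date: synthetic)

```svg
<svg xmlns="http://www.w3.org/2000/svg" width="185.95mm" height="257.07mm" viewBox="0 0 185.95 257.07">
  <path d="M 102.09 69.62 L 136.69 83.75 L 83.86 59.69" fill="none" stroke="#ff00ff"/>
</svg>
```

1 u = 1 mm; y_m = 257.07 − y.

[1] `<path>` open polyline, #ff00ff→engrave S194 F2835: (102.09,187.45) → (136.69,173.32) → (83.86,197.38)

(bCNC post)
(Date: synthetic)
G21
G90
G0 X102.09 Y187.45
M3 S194
G1 X136.69 Y173.32 F2835
G1 X83.86 Y197.38
M5
G0 X0.00 Y0.00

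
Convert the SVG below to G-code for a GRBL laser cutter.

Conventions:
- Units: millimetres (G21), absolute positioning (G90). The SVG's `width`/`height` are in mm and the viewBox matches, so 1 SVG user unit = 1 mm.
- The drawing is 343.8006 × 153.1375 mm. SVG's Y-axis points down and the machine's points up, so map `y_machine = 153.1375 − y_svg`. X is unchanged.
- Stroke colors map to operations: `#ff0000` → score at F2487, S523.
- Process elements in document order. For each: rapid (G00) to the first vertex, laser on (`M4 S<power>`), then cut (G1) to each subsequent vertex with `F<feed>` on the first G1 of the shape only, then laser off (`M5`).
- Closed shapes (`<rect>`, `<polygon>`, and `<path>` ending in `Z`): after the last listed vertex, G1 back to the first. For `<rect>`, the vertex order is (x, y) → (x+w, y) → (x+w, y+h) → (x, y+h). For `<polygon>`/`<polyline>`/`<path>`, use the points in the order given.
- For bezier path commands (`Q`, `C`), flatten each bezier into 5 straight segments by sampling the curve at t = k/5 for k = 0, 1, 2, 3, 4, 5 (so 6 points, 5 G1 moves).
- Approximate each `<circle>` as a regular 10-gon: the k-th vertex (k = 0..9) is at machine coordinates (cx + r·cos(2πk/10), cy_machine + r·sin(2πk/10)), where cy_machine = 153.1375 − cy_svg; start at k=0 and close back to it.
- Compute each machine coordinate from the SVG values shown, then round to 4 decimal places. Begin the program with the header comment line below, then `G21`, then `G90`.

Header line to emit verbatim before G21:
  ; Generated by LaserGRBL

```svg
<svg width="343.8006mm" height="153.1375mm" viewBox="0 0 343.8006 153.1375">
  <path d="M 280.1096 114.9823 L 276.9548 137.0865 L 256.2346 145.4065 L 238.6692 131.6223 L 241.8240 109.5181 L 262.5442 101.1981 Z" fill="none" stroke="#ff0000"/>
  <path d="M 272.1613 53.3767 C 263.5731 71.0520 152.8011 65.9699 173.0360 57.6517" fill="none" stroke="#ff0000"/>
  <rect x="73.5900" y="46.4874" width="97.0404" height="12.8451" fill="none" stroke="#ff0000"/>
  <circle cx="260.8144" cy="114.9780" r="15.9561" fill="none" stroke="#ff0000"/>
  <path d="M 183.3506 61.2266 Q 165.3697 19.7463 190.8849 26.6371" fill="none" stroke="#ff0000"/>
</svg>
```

; Generated by LaserGRBL
G21
G90
G00 X280.1096 Y38.1552
M4 S523
G1 X276.9548 Y16.0510 F2487
G1 X256.2346 Y7.7310
G1 X238.6692 Y21.5152
G1 X241.8240 Y43.6194
G1 X262.5442 Y51.9394
G1 X280.1096 Y38.1552
M5
G00 X272.1613 Y99.7608
M4 S523
G1 X256.6118 Y91.7303 F2487
G1 X227.7314 Y88.2246
G1 X196.7132 Y88.3067
G1 X174.7504 Y91.0394
G1 X173.0360 Y95.4858
M5
G00 X73.5900 Y106.6501
M4 S523
G1 X170.6304 Y106.6501 F2487
G1 X170.6304 Y93.8050
G1 X73.5900 Y93.8050
G1 X73.5900 Y106.6501
M5
G00 X276.7705 Y38.1595
M4 S523
G1 X273.7232 Y47.5383 F2487
G1 X265.7451 Y53.3347
G1 X255.8837 Y53.3347
G1 X247.9056 Y47.5383
G1 X244.8583 Y38.1595
G1 X247.9056 Y28.7807
G1 X255.8837 Y22.9843
G1 X265.7451 Y22.9843
G1 X273.7232 Y28.7807
G1 X276.7705 Y38.1595
M5
G00 X183.3506 Y91.9109
M4 S523
G1 X177.8981 Y106.5682 F2487
G1 X175.9253 Y117.3558
G1 X177.4321 Y124.2737
G1 X182.4187 Y127.3219
G1 X190.8849 Y126.5004
M5

Since the viewBox matches the mm dimensions, user units are millimetres directly. The only transform is the Y-flip y_m = 153.1375 − y_svg.

Shape 1 is a regular polygon drawn with `<path>`. Its stroke #ff0000 means score at S523, F2487. After flipping Y the toolpath is (280.1096,38.1552) → (276.9548,16.0510) → (256.2346,7.7310) → (238.6692,21.5152) → (241.8240,43.6194) → (262.5442,51.9394) → (280.1096,38.1552), returning to the start.

Shape 2 is a cubic bezier drawn with `<path>`. Its stroke #ff0000 means score at S523, F2487. After flipping Y the toolpath is (272.1613,99.7608) → (256.6118,91.7303) → (227.7314,88.2246) → (196.7132,88.3067) → (174.7504,91.0394) → (173.0360,95.4858).

Shape 3 is a rectangle drawn with `<rect>`. Its stroke #ff0000 means score at S523, F2487. After flipping Y the toolpath is (73.5900,106.6501) → (170.6304,106.6501) → (170.6304,93.8050) → (73.5900,93.8050) → (73.5900,106.6501), returning to the start.

Shape 4 is a circle drawn with `<circle>`. Its stroke #ff0000 means score at S523, F2487. After flipping Y the toolpath is (276.7705,38.1595) → (273.7232,47.5383) → (265.7451,53.3347) → (255.8837,53.3347) → (247.9056,47.5383) → (244.8583,38.1595) → (247.9056,28.7807) → (255.8837,22.9843) → (265.7451,22.9843) → (273.7232,28.7807) → (276.7705,38.1595), returning to the start.

Shape 5 is a quadratic bezier drawn with `<path>`. Its stroke #ff0000 means score at S523, F2487. After flipping Y the toolpath is (183.3506,91.9109) → (177.8981,106.5682) → (175.9253,117.3558) → (177.4321,124.2737) → (182.4187,127.3219) → (190.8849,126.5004).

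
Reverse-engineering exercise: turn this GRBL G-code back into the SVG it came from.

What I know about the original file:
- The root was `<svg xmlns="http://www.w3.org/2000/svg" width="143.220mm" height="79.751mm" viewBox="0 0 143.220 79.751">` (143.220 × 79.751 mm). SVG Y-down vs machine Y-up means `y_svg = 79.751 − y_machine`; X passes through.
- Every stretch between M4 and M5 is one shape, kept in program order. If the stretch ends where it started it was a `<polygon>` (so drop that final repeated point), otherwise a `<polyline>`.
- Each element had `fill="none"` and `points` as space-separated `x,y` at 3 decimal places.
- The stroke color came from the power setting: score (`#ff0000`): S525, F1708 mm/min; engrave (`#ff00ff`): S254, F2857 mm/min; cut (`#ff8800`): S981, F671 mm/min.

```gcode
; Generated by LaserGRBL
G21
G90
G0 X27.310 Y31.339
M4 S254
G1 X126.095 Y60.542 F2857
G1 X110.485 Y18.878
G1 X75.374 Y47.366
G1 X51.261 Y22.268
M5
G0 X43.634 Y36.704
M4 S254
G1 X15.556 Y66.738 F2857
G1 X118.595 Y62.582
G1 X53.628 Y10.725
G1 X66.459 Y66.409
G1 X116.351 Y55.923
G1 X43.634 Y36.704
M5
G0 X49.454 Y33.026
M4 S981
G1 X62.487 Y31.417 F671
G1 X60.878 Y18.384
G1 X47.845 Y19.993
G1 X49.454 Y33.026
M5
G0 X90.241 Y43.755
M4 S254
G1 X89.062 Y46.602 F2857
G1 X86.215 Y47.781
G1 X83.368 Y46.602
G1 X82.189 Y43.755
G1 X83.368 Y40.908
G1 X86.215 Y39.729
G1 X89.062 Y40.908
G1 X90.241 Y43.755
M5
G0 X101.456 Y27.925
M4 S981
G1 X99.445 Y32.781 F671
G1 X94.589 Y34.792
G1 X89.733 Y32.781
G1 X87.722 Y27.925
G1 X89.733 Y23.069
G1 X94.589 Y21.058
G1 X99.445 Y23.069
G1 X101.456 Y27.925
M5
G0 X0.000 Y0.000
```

<svg xmlns="http://www.w3.org/2000/svg" width="143.220mm" height="79.751mm" viewBox="0 0 143.220 79.751">
  <polyline points="27.310,48.412 126.095,19.209 110.485,60.873 75.374,32.385 51.261,57.483" fill="none" stroke="#ff00ff"/>
  <polygon points="43.634,43.047 15.556,13.013 118.595,17.169 53.628,69.026 66.459,13.342 116.351,23.828" fill="none" stroke="#ff00ff"/>
  <polygon points="49.454,46.725 62.487,48.334 60.878,61.367 47.845,59.758" fill="none" stroke="#ff8800"/>
  <polygon points="90.241,35.996 89.062,33.149 86.215,31.970 83.368,33.149 82.189,35.996 83.368,38.843 86.215,40.022 89.062,38.843" fill="none" stroke="#ff00ff"/>
  <polygon points="101.456,51.826 99.445,46.970 94.589,44.959 89.733,46.970 87.722,51.826 89.733,56.682 94.589,58.693 99.445,56.682" fill="none" stroke="#ff8800"/>
</svg>

Machine Y-up, SVG Y-down with viewBox height 79.751, so y_svg = 79.751 − y_machine; X carries over.

Run 1: the run's S254 means `#ff00ff` (engrave). The run is open, so emit a `<polyline>` with points (Y-flipped): 27.310,48.412 126.095,19.209 110.485,60.873 75.374,32.385 51.261,57.483.

Run 2: the run's S254 means `#ff00ff` (engrave). The run returns to its start, so emit a `<polygon>` with points (Y-flipped): 43.634,43.047 15.556,13.013 118.595,17.169 53.628,69.026 66.459,13.342 116.351,23.828.

Run 3: S981 ⇒ cut layer `#ff8800`. The run returns to its start, so emit a `<polygon>` with points (Y-flipped): 49.454,46.725 62.487,48.334 60.878,61.367 47.845,59.758.

Run 4: the run's S254 means `#ff00ff` (engrave). The run returns to its start, so emit a `<polygon>` with points (Y-flipped): 90.241,35.996 89.062,33.149 86.215,31.970 83.368,33.149 82.189,35.996 83.368,38.843 86.215,40.022 89.062,38.843.

Run 5: power S981 maps to stroke `#ff8800` (cut). The run returns to its start, so emit a `<polygon>` with points (Y-flipped): 101.456,51.826 99.445,46.970 94.589,44.959 89.733,46.970 87.722,51.826 89.733,56.682 94.589,58.693 99.445,56.682.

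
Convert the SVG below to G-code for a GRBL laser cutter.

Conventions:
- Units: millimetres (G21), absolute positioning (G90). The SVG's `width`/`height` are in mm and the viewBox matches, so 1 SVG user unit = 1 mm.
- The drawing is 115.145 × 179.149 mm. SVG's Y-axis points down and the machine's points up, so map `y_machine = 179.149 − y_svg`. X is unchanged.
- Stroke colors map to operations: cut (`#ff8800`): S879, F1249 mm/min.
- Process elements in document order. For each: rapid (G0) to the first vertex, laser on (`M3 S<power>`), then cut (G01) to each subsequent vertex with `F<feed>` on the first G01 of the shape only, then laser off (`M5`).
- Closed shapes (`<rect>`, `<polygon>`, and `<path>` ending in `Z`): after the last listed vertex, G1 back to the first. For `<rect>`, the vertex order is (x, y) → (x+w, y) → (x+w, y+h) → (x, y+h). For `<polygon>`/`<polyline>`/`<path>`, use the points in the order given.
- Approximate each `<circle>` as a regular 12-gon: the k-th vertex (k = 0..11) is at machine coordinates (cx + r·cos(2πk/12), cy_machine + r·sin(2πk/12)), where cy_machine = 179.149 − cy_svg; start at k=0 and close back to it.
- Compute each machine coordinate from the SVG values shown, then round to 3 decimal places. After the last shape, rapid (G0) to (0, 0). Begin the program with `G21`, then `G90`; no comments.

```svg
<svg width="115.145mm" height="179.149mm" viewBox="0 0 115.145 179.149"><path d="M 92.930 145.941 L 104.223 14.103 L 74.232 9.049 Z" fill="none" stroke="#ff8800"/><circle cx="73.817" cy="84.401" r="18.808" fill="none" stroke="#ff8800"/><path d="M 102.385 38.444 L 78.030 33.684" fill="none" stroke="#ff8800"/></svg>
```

viewBox `0 0 115.145 179.149` with mm width/height → 1 unit = 1 mm. Flip: y_m = 179.149 − y_svg.

**Shape 1** — `<path>` closed polygon, stroke `#ff8800` → cut (S879, F1249). Machine vertices: (92.930,33.208) → (104.223,165.046) → (74.232,170.100) → (92.930,33.208). Closed: final G1 returns to the first vertex.

**Shape 2** — `<circle>` circle, stroke `#ff8800` → cut (S879, F1249). Machine vertices: (92.625,94.748) → (90.105,104.152) → (83.221,111.036) → (73.817,113.556) → (64.413,111.036) → (57.529,104.152) → (55.009,94.748) → (57.529,85.344) → (64.413,78.460) → (73.817,75.940) → (83.221,78.460) → (90.105,85.344) → (92.625,94.748). Closed: final G1 returns to the first vertex.

**Shape 3** — `<path>` line segment, stroke `#ff8800` → cut (S879, F1249). Machine vertices: (102.385,140.705) → (78.030,145.465). Open path.

G21
G90
G0 X92.930 Y33.208
M3 S879
G01 X104.223 Y165.046 F1249
G01 X74.232 Y170.100
G01 X92.930 Y33.208
M5
G0 X92.625 Y94.748
M3 S879
G01 X90.105 Y104.152 F1249
G01 X83.221 Y111.036
G01 X73.817 Y113.556
G01 X64.413 Y111.036
G01 X57.529 Y104.152
G01 X55.009 Y94.748
G01 X57.529 Y85.344
G01 X64.413 Y78.460
G01 X73.817 Y75.940
G01 X83.221 Y78.460
G01 X90.105 Y85.344
G01 X92.625 Y94.748
M5
G0 X102.385 Y140.705
M3 S879
G01 X78.030 Y145.465 F1249
M5
G0 X0.000 Y0.000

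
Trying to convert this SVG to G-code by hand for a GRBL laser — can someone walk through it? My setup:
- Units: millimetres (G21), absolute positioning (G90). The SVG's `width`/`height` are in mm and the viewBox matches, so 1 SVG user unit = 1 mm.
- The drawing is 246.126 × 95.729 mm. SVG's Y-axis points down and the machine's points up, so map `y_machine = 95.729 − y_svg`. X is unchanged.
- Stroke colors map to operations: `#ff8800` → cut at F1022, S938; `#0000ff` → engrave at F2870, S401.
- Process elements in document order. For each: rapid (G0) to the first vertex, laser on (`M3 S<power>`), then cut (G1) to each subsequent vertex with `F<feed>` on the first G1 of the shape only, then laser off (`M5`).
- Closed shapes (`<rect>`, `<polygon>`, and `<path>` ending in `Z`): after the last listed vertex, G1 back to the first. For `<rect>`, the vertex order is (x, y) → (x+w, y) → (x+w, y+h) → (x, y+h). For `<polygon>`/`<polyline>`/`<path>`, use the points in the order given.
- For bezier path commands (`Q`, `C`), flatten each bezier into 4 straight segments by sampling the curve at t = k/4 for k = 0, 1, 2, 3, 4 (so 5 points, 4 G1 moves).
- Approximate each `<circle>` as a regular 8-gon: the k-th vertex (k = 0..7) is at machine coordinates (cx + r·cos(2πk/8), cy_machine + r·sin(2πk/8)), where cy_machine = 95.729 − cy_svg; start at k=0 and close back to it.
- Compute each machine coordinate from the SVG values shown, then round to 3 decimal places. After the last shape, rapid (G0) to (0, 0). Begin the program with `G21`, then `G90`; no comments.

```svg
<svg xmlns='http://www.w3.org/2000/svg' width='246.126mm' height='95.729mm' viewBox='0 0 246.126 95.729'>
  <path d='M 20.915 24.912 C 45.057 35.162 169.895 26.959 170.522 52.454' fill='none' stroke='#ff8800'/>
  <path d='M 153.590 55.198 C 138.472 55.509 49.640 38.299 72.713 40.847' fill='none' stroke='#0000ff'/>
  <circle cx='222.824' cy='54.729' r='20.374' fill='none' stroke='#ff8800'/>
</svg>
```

G21
G90
G0 X20.915 Y70.817
M3 S938
G1 X54.388 Y65.775 F1022
G1 X104.537 Y62.763
G1 X150.276 Y56.893
G1 X170.522 Y43.275
M5
G0 X153.590 Y40.531
M3 S401
G1 X131.330 Y43.000 F2870
G1 X98.830 Y48.545
G1 X73.490 Y53.671
G1 X72.713 Y54.882
M5
G0 X243.198 Y41.000
M3 S938
G1 X237.231 Y55.407 F1022
G1 X222.824 Y61.374
G1 X208.417 Y55.407
G1 X202.450 Y41.000
G1 X208.417 Y26.593
G1 X222.824 Y20.626
G1 X237.231 Y26.593
G1 X243.198 Y41.000
M5
G0 X0.000 Y0.000

1 u = 1 mm; y_m = 95.729 − y.

[1] `<path>` cubic bezier, #ff8800→cut S938 F1022: (20.915,70.817) → (54.388,65.775) → (104.537,62.763) → (150.276,56.893) → (170.522,43.275)

[2] `<path>` cubic bezier, #0000ff→engrave S401 F2870: (153.590,40.531) → (131.330,43.000) → (98.830,48.545) → (73.490,53.671) → (72.713,54.882)

[3] `<circle>` circle, #ff8800→cut S938 F1022: (243.198,41.000) → (237.231,55.407) → (222.824,61.374) → (208.417,55.407) → (202.450,41.000) → (208.417,26.593) → (222.824,20.626) → (237.231,26.593) → (243.198,41.000) (closed)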